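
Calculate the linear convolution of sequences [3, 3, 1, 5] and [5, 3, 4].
y[0] = 3×5 = 15; y[1] = 3×3 + 3×5 = 24; y[2] = 3×4 + 3×3 + 1×5 = 26; y[3] = 3×4 + 1×3 + 5×5 = 40; y[4] = 1×4 + 5×3 = 19; y[5] = 5×4 = 20

[15, 24, 26, 40, 19, 20]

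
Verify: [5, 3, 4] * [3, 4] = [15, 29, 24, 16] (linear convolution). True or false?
Recompute linear convolution of [5, 3, 4] and [3, 4]: y[0] = 5×3 = 15; y[1] = 5×4 + 3×3 = 29; y[2] = 3×4 + 4×3 = 24; y[3] = 4×4 = 16 → [15, 29, 24, 16]. Given [15, 29, 24, 16] matches, so answer: Yes

Yes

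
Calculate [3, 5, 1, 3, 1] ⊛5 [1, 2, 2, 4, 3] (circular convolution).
Use y[k] = Σ_j s[j]·t[(k-j) mod 5]. y[0] = 3×1 + 5×3 + 1×4 + 3×2 + 1×2 = 30; y[1] = 3×2 + 5×1 + 1×3 + 3×4 + 1×2 = 28; y[2] = 3×2 + 5×2 + 1×1 + 3×3 + 1×4 = 30; y[3] = 3×4 + 5×2 + 1×2 + 3×1 + 1×3 = 30; y[4] = 3×3 + 5×4 + 1×2 + 3×2 + 1×1 = 38. Result: [30, 28, 30, 30, 38]

[30, 28, 30, 30, 38]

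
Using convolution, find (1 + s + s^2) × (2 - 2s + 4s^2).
Ascending coefficients: a = [1, 1, 1], b = [2, -2, 4]. c[0] = 1×2 = 2; c[1] = 1×-2 + 1×2 = 0; c[2] = 1×4 + 1×-2 + 1×2 = 4; c[3] = 1×4 + 1×-2 = 2; c[4] = 1×4 = 4. Result coefficients: [2, 0, 4, 2, 4] → 2 + 4s^2 + 2s^3 + 4s^4

2 + 4s^2 + 2s^3 + 4s^4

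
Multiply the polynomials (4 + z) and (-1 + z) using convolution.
Ascending coefficients: a = [4, 1], b = [-1, 1]. c[0] = 4×-1 = -4; c[1] = 4×1 + 1×-1 = 3; c[2] = 1×1 = 1. Result coefficients: [-4, 3, 1] → -4 + 3z + z^2

-4 + 3z + z^2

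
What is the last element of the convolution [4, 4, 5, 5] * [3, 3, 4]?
Use y[k] = Σ_i a[i]·b[k-i] at k=5. y[5] = 5×4 = 20

20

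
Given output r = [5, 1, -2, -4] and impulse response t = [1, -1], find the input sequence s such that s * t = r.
Deconvolve r=[5, 1, -2, -4] by t=[1, -1]. Since t[0]=1, solve forward: s[0] = r[0] / 1 = 5; s[1] = (r[1] - 5×-1) / 1 = 6; s[2] = (r[2] - 6×-1) / 1 = 4. So s = [5, 6, 4]. Check by forward convolution: r[0] = 5×1 = 5; r[1] = 5×-1 + 6×1 = 1; r[2] = 6×-1 + 4×1 = -2; r[3] = 4×-1 = -4

[5, 6, 4]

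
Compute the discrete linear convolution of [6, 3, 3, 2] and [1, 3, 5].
y[0] = 6×1 = 6; y[1] = 6×3 + 3×1 = 21; y[2] = 6×5 + 3×3 + 3×1 = 42; y[3] = 3×5 + 3×3 + 2×1 = 26; y[4] = 3×5 + 2×3 = 21; y[5] = 2×5 = 10

[6, 21, 42, 26, 21, 10]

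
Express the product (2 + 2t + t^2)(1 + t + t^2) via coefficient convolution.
Ascending coefficients: a = [2, 2, 1], b = [1, 1, 1]. c[0] = 2×1 = 2; c[1] = 2×1 + 2×1 = 4; c[2] = 2×1 + 2×1 + 1×1 = 5; c[3] = 2×1 + 1×1 = 3; c[4] = 1×1 = 1. Result coefficients: [2, 4, 5, 3, 1] → 2 + 4t + 5t^2 + 3t^3 + t^4

2 + 4t + 5t^2 + 3t^3 + t^4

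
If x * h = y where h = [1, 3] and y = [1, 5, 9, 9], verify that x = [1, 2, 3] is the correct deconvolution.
Forward-compute [1, 2, 3] * [1, 3]: y[0] = 1×1 = 1; y[1] = 1×3 + 2×1 = 5; y[2] = 2×3 + 3×1 = 9; y[3] = 3×3 = 9 → [1, 5, 9, 9]. Matches given y = [1, 5, 9, 9], so verified.

Verified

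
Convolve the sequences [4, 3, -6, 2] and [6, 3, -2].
y[0] = 4×6 = 24; y[1] = 4×3 + 3×6 = 30; y[2] = 4×-2 + 3×3 + -6×6 = -35; y[3] = 3×-2 + -6×3 + 2×6 = -12; y[4] = -6×-2 + 2×3 = 18; y[5] = 2×-2 = -4

[24, 30, -35, -12, 18, -4]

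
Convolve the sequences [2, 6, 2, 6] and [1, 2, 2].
y[0] = 2×1 = 2; y[1] = 2×2 + 6×1 = 10; y[2] = 2×2 + 6×2 + 2×1 = 18; y[3] = 6×2 + 2×2 + 6×1 = 22; y[4] = 2×2 + 6×2 = 16; y[5] = 6×2 = 12

[2, 10, 18, 22, 16, 12]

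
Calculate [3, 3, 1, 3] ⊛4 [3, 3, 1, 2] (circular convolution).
Use y[k] = Σ_j a[j]·b[(k-j) mod 4]. y[0] = 3×3 + 3×2 + 1×1 + 3×3 = 25; y[1] = 3×3 + 3×3 + 1×2 + 3×1 = 23; y[2] = 3×1 + 3×3 + 1×3 + 3×2 = 21; y[3] = 3×2 + 3×1 + 1×3 + 3×3 = 21. Result: [25, 23, 21, 21]

[25, 23, 21, 21]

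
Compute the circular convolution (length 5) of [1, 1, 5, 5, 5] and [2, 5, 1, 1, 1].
Use y[k] = Σ_j f[j]·g[(k-j) mod 5]. y[0] = 1×2 + 1×1 + 5×1 + 5×1 + 5×5 = 38; y[1] = 1×5 + 1×2 + 5×1 + 5×1 + 5×1 = 22; y[2] = 1×1 + 1×5 + 5×2 + 5×1 + 5×1 = 26; y[3] = 1×1 + 1×1 + 5×5 + 5×2 + 5×1 = 42; y[4] = 1×1 + 1×1 + 5×1 + 5×5 + 5×2 = 42. Result: [38, 22, 26, 42, 42]

[38, 22, 26, 42, 42]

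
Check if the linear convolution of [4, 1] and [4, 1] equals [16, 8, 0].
Recompute linear convolution of [4, 1] and [4, 1]: y[0] = 4×4 = 16; y[1] = 4×1 + 1×4 = 8; y[2] = 1×1 = 1 → [16, 8, 1]. Compare to given [16, 8, 0]: they differ at index 2: given 0, correct 1, so answer: No

No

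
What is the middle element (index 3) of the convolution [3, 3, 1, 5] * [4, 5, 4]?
Use y[k] = Σ_i a[i]·b[k-i] at k=3. y[3] = 3×4 + 1×5 + 5×4 = 37

37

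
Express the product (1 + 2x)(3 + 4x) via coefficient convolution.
Ascending coefficients: a = [1, 2], b = [3, 4]. c[0] = 1×3 = 3; c[1] = 1×4 + 2×3 = 10; c[2] = 2×4 = 8. Result coefficients: [3, 10, 8] → 3 + 10x + 8x^2

3 + 10x + 8x^2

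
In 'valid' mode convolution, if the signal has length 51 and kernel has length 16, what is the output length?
'Valid' mode counts only positions where the kernel fully overlaps the signal: m - n + 1 = 51 - 16 + 1 = 36

36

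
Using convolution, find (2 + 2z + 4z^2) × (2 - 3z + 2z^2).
Ascending coefficients: a = [2, 2, 4], b = [2, -3, 2]. c[0] = 2×2 = 4; c[1] = 2×-3 + 2×2 = -2; c[2] = 2×2 + 2×-3 + 4×2 = 6; c[3] = 2×2 + 4×-3 = -8; c[4] = 4×2 = 8. Result coefficients: [4, -2, 6, -8, 8] → 4 - 2z + 6z^2 - 8z^3 + 8z^4

4 - 2z + 6z^2 - 8z^3 + 8z^4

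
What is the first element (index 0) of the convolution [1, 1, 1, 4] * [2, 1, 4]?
Use y[k] = Σ_i a[i]·b[k-i] at k=0. y[0] = 1×2 = 2

2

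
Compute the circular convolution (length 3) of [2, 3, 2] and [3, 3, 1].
Use y[k] = Σ_j s[j]·t[(k-j) mod 3]. y[0] = 2×3 + 3×1 + 2×3 = 15; y[1] = 2×3 + 3×3 + 2×1 = 17; y[2] = 2×1 + 3×3 + 2×3 = 17. Result: [15, 17, 17]

[15, 17, 17]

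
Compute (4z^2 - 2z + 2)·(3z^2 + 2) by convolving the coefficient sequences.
Ascending coefficients: a = [2, -2, 4], b = [2, 0, 3]. c[0] = 2×2 = 4; c[1] = 2×0 + -2×2 = -4; c[2] = 2×3 + -2×0 + 4×2 = 14; c[3] = -2×3 + 4×0 = -6; c[4] = 4×3 = 12. Result coefficients: [4, -4, 14, -6, 12] → 12z^4 - 6z^3 + 14z^2 - 4z + 4

12z^4 - 6z^3 + 14z^2 - 4z + 4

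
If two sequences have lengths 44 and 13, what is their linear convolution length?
Linear/full convolution length: m + n - 1 = 44 + 13 - 1 = 56

56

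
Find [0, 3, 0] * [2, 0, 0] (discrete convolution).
y[0] = 0×2 = 0; y[1] = 0×0 + 3×2 = 6; y[2] = 0×0 + 3×0 + 0×2 = 0; y[3] = 3×0 + 0×0 = 0; y[4] = 0×0 = 0

[0, 6, 0, 0, 0]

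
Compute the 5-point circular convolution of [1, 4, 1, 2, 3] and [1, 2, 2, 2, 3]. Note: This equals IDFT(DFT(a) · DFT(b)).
Either evaluate y[k] = Σ_j a[j]·b[(k-j) mod 5] directly, or use IDFT(DFT(a) · DFT(b)). y[0] = 1×1 + 4×3 + 1×2 + 2×2 + 3×2 = 25; y[1] = 1×2 + 4×1 + 1×3 + 2×2 + 3×2 = 19; y[2] = 1×2 + 4×2 + 1×1 + 2×3 + 3×2 = 23; y[3] = 1×2 + 4×2 + 1×2 + 2×1 + 3×3 = 23; y[4] = 1×3 + 4×2 + 1×2 + 2×2 + 3×1 = 20. Result: [25, 19, 23, 23, 20]

[25, 19, 23, 23, 20]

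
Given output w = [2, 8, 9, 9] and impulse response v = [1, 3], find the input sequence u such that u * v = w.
Deconvolve w=[2, 8, 9, 9] by v=[1, 3]. Since v[0]=1, solve forward: u[0] = w[0] / 1 = 2; u[1] = (w[1] - 2×3) / 1 = 2; u[2] = (w[2] - 2×3) / 1 = 3. So u = [2, 2, 3]. Check by forward convolution: w[0] = 2×1 = 2; w[1] = 2×3 + 2×1 = 8; w[2] = 2×3 + 3×1 = 9; w[3] = 3×3 = 9

[2, 2, 3]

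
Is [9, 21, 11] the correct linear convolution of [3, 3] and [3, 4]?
Recompute linear convolution of [3, 3] and [3, 4]: y[0] = 3×3 = 9; y[1] = 3×4 + 3×3 = 21; y[2] = 3×4 = 12 → [9, 21, 12]. Compare to given [9, 21, 11]: they differ at index 2: given 11, correct 12, so answer: No

No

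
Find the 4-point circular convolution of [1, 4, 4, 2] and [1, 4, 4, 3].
Use y[k] = Σ_j x[j]·h[(k-j) mod 4]. y[0] = 1×1 + 4×3 + 4×4 + 2×4 = 37; y[1] = 1×4 + 4×1 + 4×3 + 2×4 = 28; y[2] = 1×4 + 4×4 + 4×1 + 2×3 = 30; y[3] = 1×3 + 4×4 + 4×4 + 2×1 = 37. Result: [37, 28, 30, 37]

[37, 28, 30, 37]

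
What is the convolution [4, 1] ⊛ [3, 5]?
y[0] = 4×3 = 12; y[1] = 4×5 + 1×3 = 23; y[2] = 1×5 = 5

[12, 23, 5]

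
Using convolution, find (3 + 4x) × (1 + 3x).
Ascending coefficients: a = [3, 4], b = [1, 3]. c[0] = 3×1 = 3; c[1] = 3×3 + 4×1 = 13; c[2] = 4×3 = 12. Result coefficients: [3, 13, 12] → 3 + 13x + 12x^2

3 + 13x + 12x^2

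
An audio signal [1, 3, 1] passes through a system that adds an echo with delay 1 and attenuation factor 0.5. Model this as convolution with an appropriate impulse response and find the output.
Direct-path + delayed-attenuated-path model → impulse response h = [1, 0.5] (1 at lag 0, 0.5 at lag 1). Output y[n] = x[n] + 0.5·x[n - 1] (with x[n] = 0 outside 0..2): y[0] = 1 + 0.5×0 = 1; y[1] = 3 + 0.5×1 = 3.5; y[2] = 1 + 0.5×3 = 2.5; y[3] = 0 + 0.5×1 = 0.5. So y = [1, 3.5, 2.5, 0.5]

[1, 3.5, 2.5, 0.5]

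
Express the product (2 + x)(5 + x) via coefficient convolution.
Ascending coefficients: a = [2, 1], b = [5, 1]. c[0] = 2×5 = 10; c[1] = 2×1 + 1×5 = 7; c[2] = 1×1 = 1. Result coefficients: [10, 7, 1] → 10 + 7x + x^2

10 + 7x + x^2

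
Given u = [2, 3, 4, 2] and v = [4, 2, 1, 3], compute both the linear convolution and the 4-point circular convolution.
Linear: y_lin[0] = 2×4 = 8; y_lin[1] = 2×2 + 3×4 = 16; y_lin[2] = 2×1 + 3×2 + 4×4 = 24; y_lin[3] = 2×3 + 3×1 + 4×2 + 2×4 = 25; y_lin[4] = 3×3 + 4×1 + 2×2 = 17; y_lin[5] = 4×3 + 2×1 = 14; y_lin[6] = 2×3 = 6 → [8, 16, 24, 25, 17, 14, 6]. Circular (length 4): y[0] = 2×4 + 3×3 + 4×1 + 2×2 = 25; y[1] = 2×2 + 3×4 + 4×3 + 2×1 = 30; y[2] = 2×1 + 3×2 + 4×4 + 2×3 = 30; y[3] = 2×3 + 3×1 + 4×2 + 2×4 = 25 → [25, 30, 30, 25]

Linear: [8, 16, 24, 25, 17, 14, 6], Circular: [25, 30, 30, 25]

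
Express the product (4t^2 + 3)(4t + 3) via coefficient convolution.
Ascending coefficients: a = [3, 0, 4], b = [3, 4]. c[0] = 3×3 = 9; c[1] = 3×4 + 0×3 = 12; c[2] = 0×4 + 4×3 = 12; c[3] = 4×4 = 16. Result coefficients: [9, 12, 12, 16] → 16t^3 + 12t^2 + 12t + 9

16t^3 + 12t^2 + 12t + 9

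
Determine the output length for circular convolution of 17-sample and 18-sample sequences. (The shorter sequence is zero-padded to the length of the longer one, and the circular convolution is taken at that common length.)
Circular convolution (zero-padding the shorter input) has length max(m, n) = max(17, 18) = 18

18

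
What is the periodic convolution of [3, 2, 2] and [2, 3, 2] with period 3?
Use y[k] = Σ_j u[j]·v[(k-j) mod 3]. y[0] = 3×2 + 2×2 + 2×3 = 16; y[1] = 3×3 + 2×2 + 2×2 = 17; y[2] = 3×2 + 2×3 + 2×2 = 16. Result: [16, 17, 16]

[16, 17, 16]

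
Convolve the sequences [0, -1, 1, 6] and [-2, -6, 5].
y[0] = 0×-2 = 0; y[1] = 0×-6 + -1×-2 = 2; y[2] = 0×5 + -1×-6 + 1×-2 = 4; y[3] = -1×5 + 1×-6 + 6×-2 = -23; y[4] = 1×5 + 6×-6 = -31; y[5] = 6×5 = 30

[0, 2, 4, -23, -31, 30]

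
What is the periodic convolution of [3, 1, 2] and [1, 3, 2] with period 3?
Use y[k] = Σ_j f[j]·g[(k-j) mod 3]. y[0] = 3×1 + 1×2 + 2×3 = 11; y[1] = 3×3 + 1×1 + 2×2 = 14; y[2] = 3×2 + 1×3 + 2×1 = 11. Result: [11, 14, 11]

[11, 14, 11]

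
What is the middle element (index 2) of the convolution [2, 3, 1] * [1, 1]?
Use y[k] = Σ_i a[i]·b[k-i] at k=2. y[2] = 3×1 + 1×1 = 4

4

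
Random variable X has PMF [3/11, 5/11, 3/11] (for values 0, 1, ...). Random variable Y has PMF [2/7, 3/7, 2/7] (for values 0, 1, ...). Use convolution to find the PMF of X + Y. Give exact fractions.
P(X+Y=k) = Σ_i P(X=i)·P(Y=k-i) — a convolution of [3/11, 5/11, 3/11] and [2/7, 3/7, 2/7]. P(X+Y=0) = (3/11)×(2/7) = 6/77; P(X+Y=1) = (3/11)×(3/7) + (5/11)×(2/7) = 9/77 + 10/77 = 19/77; P(X+Y=2) = (3/11)×(2/7) + (5/11)×(3/7) + (3/11)×(2/7) = 6/77 + 15/77 + 6/77 = 27/77; P(X+Y=3) = (5/11)×(2/7) + (3/11)×(3/7) = 10/77 + 9/77 = 19/77; P(X+Y=4) = (3/11)×(2/7) = 6/77. PMF: [6/77, 19/77, 27/77, 19/77, 6/77] (sums to 1 ✓)

[6/77, 19/77, 27/77, 19/77, 6/77]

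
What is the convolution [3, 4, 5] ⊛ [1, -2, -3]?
y[0] = 3×1 = 3; y[1] = 3×-2 + 4×1 = -2; y[2] = 3×-3 + 4×-2 + 5×1 = -12; y[3] = 4×-3 + 5×-2 = -22; y[4] = 5×-3 = -15

[3, -2, -12, -22, -15]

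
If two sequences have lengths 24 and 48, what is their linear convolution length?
Linear/full convolution length: m + n - 1 = 24 + 48 - 1 = 71

71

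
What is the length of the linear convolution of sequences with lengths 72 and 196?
Linear/full convolution length: m + n - 1 = 72 + 196 - 1 = 267

267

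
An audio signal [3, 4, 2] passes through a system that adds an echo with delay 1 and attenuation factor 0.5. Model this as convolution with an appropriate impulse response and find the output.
Direct-path + delayed-attenuated-path model → impulse response h = [1, 0.5] (1 at lag 0, 0.5 at lag 1). Output y[n] = x[n] + 0.5·x[n - 1] (with x[n] = 0 outside 0..2): y[0] = 3 + 0.5×0 = 3; y[1] = 4 + 0.5×3 = 5.5; y[2] = 2 + 0.5×4 = 4.0; y[3] = 0 + 0.5×2 = 1.0. So y = [3, 5.5, 4.0, 1.0]

[3, 5.5, 4.0, 1.0]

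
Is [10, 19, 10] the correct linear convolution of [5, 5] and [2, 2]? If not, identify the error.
Recompute linear convolution of [5, 5] and [2, 2]: y[0] = 5×2 = 10; y[1] = 5×2 + 5×2 = 20; y[2] = 5×2 = 10 → [10, 20, 10]. Compare to given [10, 19, 10]: they differ at index 1: given 19, correct 20, so answer: No

No. Error at index 1: given 19, correct 20.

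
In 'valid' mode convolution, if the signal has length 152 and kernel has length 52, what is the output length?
'Valid' mode counts only positions where the kernel fully overlaps the signal: m - n + 1 = 152 - 52 + 1 = 101

101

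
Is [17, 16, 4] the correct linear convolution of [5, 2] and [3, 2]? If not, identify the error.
Recompute linear convolution of [5, 2] and [3, 2]: y[0] = 5×3 = 15; y[1] = 5×2 + 2×3 = 16; y[2] = 2×2 = 4 → [15, 16, 4]. Compare to given [17, 16, 4]: they differ at index 0: given 17, correct 15, so answer: No

No. Error at index 0: given 17, correct 15.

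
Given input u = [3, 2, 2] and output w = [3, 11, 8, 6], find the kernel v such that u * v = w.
Output length 4 = len(u) + len(v) - 1 ⇒ len(v) = 2. Solve v forward using v[k] = (w[k] - Σ_{i≥1} u[i]·v[k-i]) / u[0]: v[0] = w[0] / u[0] = 3 / 3 = 1; v[1] = (w[1] - 2×1) / u[0] = (11 - 2×1) / 3 = 3. So v = [1, 3]. Forward-check [3, 2, 2] * [1, 3]: w[0] = 3×1 = 3; w[1] = 3×3 + 2×1 = 11; w[2] = 2×3 + 2×1 = 8; w[3] = 2×3 = 6 → [3, 11, 8, 6] ✓

[1, 3]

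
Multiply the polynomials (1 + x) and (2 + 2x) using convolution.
Ascending coefficients: a = [1, 1], b = [2, 2]. c[0] = 1×2 = 2; c[1] = 1×2 + 1×2 = 4; c[2] = 1×2 = 2. Result coefficients: [2, 4, 2] → 2 + 4x + 2x^2

2 + 4x + 2x^2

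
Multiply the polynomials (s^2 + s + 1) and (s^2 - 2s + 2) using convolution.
Ascending coefficients: a = [1, 1, 1], b = [2, -2, 1]. c[0] = 1×2 = 2; c[1] = 1×-2 + 1×2 = 0; c[2] = 1×1 + 1×-2 + 1×2 = 1; c[3] = 1×1 + 1×-2 = -1; c[4] = 1×1 = 1. Result coefficients: [2, 0, 1, -1, 1] → s^4 - s^3 + s^2 + 2

s^4 - s^3 + s^2 + 2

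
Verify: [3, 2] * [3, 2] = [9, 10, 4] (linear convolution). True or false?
Recompute linear convolution of [3, 2] and [3, 2]: y[0] = 3×3 = 9; y[1] = 3×2 + 2×3 = 12; y[2] = 2×2 = 4 → [9, 12, 4]. Compare to given [9, 10, 4]: they differ at index 1: given 10, correct 12, so answer: No

No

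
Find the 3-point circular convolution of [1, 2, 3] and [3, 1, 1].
Use y[k] = Σ_j x[j]·h[(k-j) mod 3]. y[0] = 1×3 + 2×1 + 3×1 = 8; y[1] = 1×1 + 2×3 + 3×1 = 10; y[2] = 1×1 + 2×1 + 3×3 = 12. Result: [8, 10, 12]

[8, 10, 12]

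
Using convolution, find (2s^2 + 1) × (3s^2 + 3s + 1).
Ascending coefficients: a = [1, 0, 2], b = [1, 3, 3]. c[0] = 1×1 = 1; c[1] = 1×3 + 0×1 = 3; c[2] = 1×3 + 0×3 + 2×1 = 5; c[3] = 0×3 + 2×3 = 6; c[4] = 2×3 = 6. Result coefficients: [1, 3, 5, 6, 6] → 6s^4 + 6s^3 + 5s^2 + 3s + 1

6s^4 + 6s^3 + 5s^2 + 3s + 1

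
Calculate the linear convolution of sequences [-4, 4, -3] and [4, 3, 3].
y[0] = -4×4 = -16; y[1] = -4×3 + 4×4 = 4; y[2] = -4×3 + 4×3 + -3×4 = -12; y[3] = 4×3 + -3×3 = 3; y[4] = -3×3 = -9

[-16, 4, -12, 3, -9]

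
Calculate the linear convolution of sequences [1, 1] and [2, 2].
y[0] = 1×2 = 2; y[1] = 1×2 + 1×2 = 4; y[2] = 1×2 = 2

[2, 4, 2]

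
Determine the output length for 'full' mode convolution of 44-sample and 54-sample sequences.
Linear/full convolution length: m + n - 1 = 44 + 54 - 1 = 97

97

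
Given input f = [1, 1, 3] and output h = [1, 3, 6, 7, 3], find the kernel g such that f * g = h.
Output length 5 = len(f) + len(g) - 1 ⇒ len(g) = 3. Solve g forward using g[k] = (h[k] - Σ_{i≥1} f[i]·g[k-i]) / f[0]: g[0] = h[0] / f[0] = 1 / 1 = 1; g[1] = (h[1] - 1×1) / f[0] = (3 - 1×1) / 1 = 2; g[2] = (h[2] - 1×2 - 3×1) / f[0] = (6 - 1×2 - 3×1) / 1 = 1. So g = [1, 2, 1]. Forward-check [1, 1, 3] * [1, 2, 1]: h[0] = 1×1 = 1; h[1] = 1×2 + 1×1 = 3; h[2] = 1×1 + 1×2 + 3×1 = 6; h[3] = 1×1 + 3×2 = 7; h[4] = 3×1 = 3 → [1, 3, 6, 7, 3] ✓

[1, 2, 1]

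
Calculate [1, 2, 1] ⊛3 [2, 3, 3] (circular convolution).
Use y[k] = Σ_j x[j]·h[(k-j) mod 3]. y[0] = 1×2 + 2×3 + 1×3 = 11; y[1] = 1×3 + 2×2 + 1×3 = 10; y[2] = 1×3 + 2×3 + 1×2 = 11. Result: [11, 10, 11]

[11, 10, 11]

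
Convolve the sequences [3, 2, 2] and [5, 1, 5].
y[0] = 3×5 = 15; y[1] = 3×1 + 2×5 = 13; y[2] = 3×5 + 2×1 + 2×5 = 27; y[3] = 2×5 + 2×1 = 12; y[4] = 2×5 = 10

[15, 13, 27, 12, 10]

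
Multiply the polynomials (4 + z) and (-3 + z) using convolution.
Ascending coefficients: a = [4, 1], b = [-3, 1]. c[0] = 4×-3 = -12; c[1] = 4×1 + 1×-3 = 1; c[2] = 1×1 = 1. Result coefficients: [-12, 1, 1] → -12 + z + z^2

-12 + z + z^2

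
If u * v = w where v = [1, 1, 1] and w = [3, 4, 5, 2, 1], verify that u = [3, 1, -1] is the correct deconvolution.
Forward-compute [3, 1, -1] * [1, 1, 1]: w[0] = 3×1 = 3; w[1] = 3×1 + 1×1 = 4; w[2] = 3×1 + 1×1 + -1×1 = 3; w[3] = 1×1 + -1×1 = 0; w[4] = -1×1 = -1 → [3, 4, 3, 0, -1]. Does not match given w = [3, 4, 5, 2, 1].

Not verified. [3, 1, -1] * [1, 1, 1] = [3, 4, 3, 0, -1], which differs from [3, 4, 5, 2, 1] at index 2.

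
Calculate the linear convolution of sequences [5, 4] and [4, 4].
y[0] = 5×4 = 20; y[1] = 5×4 + 4×4 = 36; y[2] = 4×4 = 16

[20, 36, 16]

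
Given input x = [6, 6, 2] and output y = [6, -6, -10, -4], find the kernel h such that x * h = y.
Output length 4 = len(x) + len(h) - 1 ⇒ len(h) = 2. Solve h forward using h[k] = (y[k] - Σ_{i≥1} x[i]·h[k-i]) / x[0]: h[0] = y[0] / x[0] = 6 / 6 = 1; h[1] = (y[1] - 6×1) / x[0] = (-6 - 6×1) / 6 = -2. So h = [1, -2]. Forward-check [6, 6, 2] * [1, -2]: y[0] = 6×1 = 6; y[1] = 6×-2 + 6×1 = -6; y[2] = 6×-2 + 2×1 = -10; y[3] = 2×-2 = -4 → [6, -6, -10, -4] ✓

[1, -2]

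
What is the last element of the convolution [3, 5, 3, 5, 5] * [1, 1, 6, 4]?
Use y[k] = Σ_i a[i]·b[k-i] at k=7. y[7] = 5×4 = 20

20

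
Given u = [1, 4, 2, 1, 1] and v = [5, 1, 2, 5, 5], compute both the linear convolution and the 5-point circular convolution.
Linear: y_lin[0] = 1×5 = 5; y_lin[1] = 1×1 + 4×5 = 21; y_lin[2] = 1×2 + 4×1 + 2×5 = 16; y_lin[3] = 1×5 + 4×2 + 2×1 + 1×5 = 20; y_lin[4] = 1×5 + 4×5 + 2×2 + 1×1 + 1×5 = 35; y_lin[5] = 4×5 + 2×5 + 1×2 + 1×1 = 33; y_lin[6] = 2×5 + 1×5 + 1×2 = 17; y_lin[7] = 1×5 + 1×5 = 10; y_lin[8] = 1×5 = 5 → [5, 21, 16, 20, 35, 33, 17, 10, 5]. Circular (length 5): y[0] = 1×5 + 4×5 + 2×5 + 1×2 + 1×1 = 38; y[1] = 1×1 + 4×5 + 2×5 + 1×5 + 1×2 = 38; y[2] = 1×2 + 4×1 + 2×5 + 1×5 + 1×5 = 26; y[3] = 1×5 + 4×2 + 2×1 + 1×5 + 1×5 = 25; y[4] = 1×5 + 4×5 + 2×2 + 1×1 + 1×5 = 35 → [38, 38, 26, 25, 35]

Linear: [5, 21, 16, 20, 35, 33, 17, 10, 5], Circular: [38, 38, 26, 25, 35]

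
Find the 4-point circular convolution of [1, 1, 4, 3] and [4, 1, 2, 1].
Use y[k] = Σ_j f[j]·g[(k-j) mod 4]. y[0] = 1×4 + 1×1 + 4×2 + 3×1 = 16; y[1] = 1×1 + 1×4 + 4×1 + 3×2 = 15; y[2] = 1×2 + 1×1 + 4×4 + 3×1 = 22; y[3] = 1×1 + 1×2 + 4×1 + 3×4 = 19. Result: [16, 15, 22, 19]

[16, 15, 22, 19]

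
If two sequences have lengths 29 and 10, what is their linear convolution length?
Linear/full convolution length: m + n - 1 = 29 + 10 - 1 = 38

38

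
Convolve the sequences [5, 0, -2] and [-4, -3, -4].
y[0] = 5×-4 = -20; y[1] = 5×-3 + 0×-4 = -15; y[2] = 5×-4 + 0×-3 + -2×-4 = -12; y[3] = 0×-4 + -2×-3 = 6; y[4] = -2×-4 = 8

[-20, -15, -12, 6, 8]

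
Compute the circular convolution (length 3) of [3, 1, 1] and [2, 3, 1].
Use y[k] = Σ_j s[j]·t[(k-j) mod 3]. y[0] = 3×2 + 1×1 + 1×3 = 10; y[1] = 3×3 + 1×2 + 1×1 = 12; y[2] = 3×1 + 1×3 + 1×2 = 8. Result: [10, 12, 8]

[10, 12, 8]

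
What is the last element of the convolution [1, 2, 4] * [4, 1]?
Use y[k] = Σ_i a[i]·b[k-i] at k=3. y[3] = 4×1 = 4

4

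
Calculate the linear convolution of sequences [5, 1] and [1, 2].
y[0] = 5×1 = 5; y[1] = 5×2 + 1×1 = 11; y[2] = 1×2 = 2

[5, 11, 2]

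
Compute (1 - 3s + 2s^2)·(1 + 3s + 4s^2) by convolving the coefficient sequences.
Ascending coefficients: a = [1, -3, 2], b = [1, 3, 4]. c[0] = 1×1 = 1; c[1] = 1×3 + -3×1 = 0; c[2] = 1×4 + -3×3 + 2×1 = -3; c[3] = -3×4 + 2×3 = -6; c[4] = 2×4 = 8. Result coefficients: [1, 0, -3, -6, 8] → 1 - 3s^2 - 6s^3 + 8s^4

1 - 3s^2 - 6s^3 + 8s^4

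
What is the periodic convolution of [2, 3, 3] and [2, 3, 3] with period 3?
Use y[k] = Σ_j u[j]·v[(k-j) mod 3]. y[0] = 2×2 + 3×3 + 3×3 = 22; y[1] = 2×3 + 3×2 + 3×3 = 21; y[2] = 2×3 + 3×3 + 3×2 = 21. Result: [22, 21, 21]

[22, 21, 21]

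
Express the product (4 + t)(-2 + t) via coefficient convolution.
Ascending coefficients: a = [4, 1], b = [-2, 1]. c[0] = 4×-2 = -8; c[1] = 4×1 + 1×-2 = 2; c[2] = 1×1 = 1. Result coefficients: [-8, 2, 1] → -8 + 2t + t^2

-8 + 2t + t^2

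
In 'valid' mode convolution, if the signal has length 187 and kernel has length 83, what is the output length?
'Valid' mode counts only positions where the kernel fully overlaps the signal: m - n + 1 = 187 - 83 + 1 = 105

105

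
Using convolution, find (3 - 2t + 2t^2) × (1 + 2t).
Ascending coefficients: a = [3, -2, 2], b = [1, 2]. c[0] = 3×1 = 3; c[1] = 3×2 + -2×1 = 4; c[2] = -2×2 + 2×1 = -2; c[3] = 2×2 = 4. Result coefficients: [3, 4, -2, 4] → 3 + 4t - 2t^2 + 4t^3

3 + 4t - 2t^2 + 4t^3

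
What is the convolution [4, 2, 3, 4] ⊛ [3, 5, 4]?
y[0] = 4×3 = 12; y[1] = 4×5 + 2×3 = 26; y[2] = 4×4 + 2×5 + 3×3 = 35; y[3] = 2×4 + 3×5 + 4×3 = 35; y[4] = 3×4 + 4×5 = 32; y[5] = 4×4 = 16

[12, 26, 35, 35, 32, 16]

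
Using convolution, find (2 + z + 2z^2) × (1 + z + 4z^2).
Ascending coefficients: a = [2, 1, 2], b = [1, 1, 4]. c[0] = 2×1 = 2; c[1] = 2×1 + 1×1 = 3; c[2] = 2×4 + 1×1 + 2×1 = 11; c[3] = 1×4 + 2×1 = 6; c[4] = 2×4 = 8. Result coefficients: [2, 3, 11, 6, 8] → 2 + 3z + 11z^2 + 6z^3 + 8z^4

2 + 3z + 11z^2 + 6z^3 + 8z^4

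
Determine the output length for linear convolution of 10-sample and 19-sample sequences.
Linear/full convolution length: m + n - 1 = 10 + 19 - 1 = 28

28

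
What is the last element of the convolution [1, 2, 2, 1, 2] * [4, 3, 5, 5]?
Use y[k] = Σ_i a[i]·b[k-i] at k=7. y[7] = 2×5 = 10

10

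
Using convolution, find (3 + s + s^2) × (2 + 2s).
Ascending coefficients: a = [3, 1, 1], b = [2, 2]. c[0] = 3×2 = 6; c[1] = 3×2 + 1×2 = 8; c[2] = 1×2 + 1×2 = 4; c[3] = 1×2 = 2. Result coefficients: [6, 8, 4, 2] → 6 + 8s + 4s^2 + 2s^3

6 + 8s + 4s^2 + 2s^3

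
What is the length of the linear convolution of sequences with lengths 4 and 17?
Linear/full convolution length: m + n - 1 = 4 + 17 - 1 = 20

20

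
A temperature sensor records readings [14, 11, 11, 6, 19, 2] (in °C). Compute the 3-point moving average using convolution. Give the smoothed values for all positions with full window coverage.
3-point moving average kernel = [1, 1, 1]. Apply in 'valid' mode (full window coverage): avg[0] = (14 + 11 + 11) / 3 = 12.0; avg[1] = (11 + 11 + 6) / 3 = 9.33; avg[2] = (11 + 6 + 19) / 3 = 12.0; avg[3] = (6 + 19 + 2) / 3 = 9.0. Smoothed values: [12.0, 9.33, 12.0, 9.0]

[12.0, 9.33, 12.0, 9.0]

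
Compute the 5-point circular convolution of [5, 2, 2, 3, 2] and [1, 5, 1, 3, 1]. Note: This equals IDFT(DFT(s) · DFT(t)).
Either evaluate y[k] = Σ_j s[j]·t[(k-j) mod 5] directly, or use IDFT(DFT(s) · DFT(t)). y[0] = 5×1 + 2×1 + 2×3 + 3×1 + 2×5 = 26; y[1] = 5×5 + 2×1 + 2×1 + 3×3 + 2×1 = 40; y[2] = 5×1 + 2×5 + 2×1 + 3×1 + 2×3 = 26; y[3] = 5×3 + 2×1 + 2×5 + 3×1 + 2×1 = 32; y[4] = 5×1 + 2×3 + 2×1 + 3×5 + 2×1 = 30. Result: [26, 40, 26, 32, 30]

[26, 40, 26, 32, 30]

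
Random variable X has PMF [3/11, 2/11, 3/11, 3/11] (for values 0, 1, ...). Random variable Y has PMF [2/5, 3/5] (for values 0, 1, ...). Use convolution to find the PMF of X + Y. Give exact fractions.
P(X+Y=k) = Σ_i P(X=i)·P(Y=k-i) — a convolution of [3/11, 2/11, 3/11, 3/11] and [2/5, 3/5]. P(X+Y=0) = (3/11)×(2/5) = 6/55; P(X+Y=1) = (3/11)×(3/5) + (2/11)×(2/5) = 9/55 + 4/55 = 13/55; P(X+Y=2) = (2/11)×(3/5) + (3/11)×(2/5) = 6/55 + 6/55 = 12/55; P(X+Y=3) = (3/11)×(3/5) + (3/11)×(2/5) = 9/55 + 6/55 = 3/11; P(X+Y=4) = (3/11)×(3/5) = 9/55. PMF: [6/55, 13/55, 12/55, 3/11, 9/55] (sums to 1 ✓)

[6/55, 13/55, 12/55, 3/11, 9/55]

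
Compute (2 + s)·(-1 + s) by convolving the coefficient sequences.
Ascending coefficients: a = [2, 1], b = [-1, 1]. c[0] = 2×-1 = -2; c[1] = 2×1 + 1×-1 = 1; c[2] = 1×1 = 1. Result coefficients: [-2, 1, 1] → -2 + s + s^2

-2 + s + s^2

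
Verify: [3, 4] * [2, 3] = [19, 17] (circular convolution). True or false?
Recompute circular convolution of [3, 4] and [2, 3]: y[0] = 3×2 + 4×3 = 18; y[1] = 3×3 + 4×2 = 17 → [18, 17]. Compare to given [19, 17]: they differ at index 0: given 19, correct 18, so answer: No

No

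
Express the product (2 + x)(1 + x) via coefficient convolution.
Ascending coefficients: a = [2, 1], b = [1, 1]. c[0] = 2×1 = 2; c[1] = 2×1 + 1×1 = 3; c[2] = 1×1 = 1. Result coefficients: [2, 3, 1] → 2 + 3x + x^2

2 + 3x + x^2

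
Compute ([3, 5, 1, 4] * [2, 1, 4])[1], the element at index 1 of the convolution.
Use y[k] = Σ_i a[i]·b[k-i] at k=1. y[1] = 3×1 + 5×2 = 13

13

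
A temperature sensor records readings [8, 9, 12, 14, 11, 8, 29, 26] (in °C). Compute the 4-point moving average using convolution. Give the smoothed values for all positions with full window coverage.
4-point moving average kernel = [1, 1, 1, 1]. Apply in 'valid' mode (full window coverage): avg[0] = (8 + 9 + 12 + 14) / 4 = 10.75; avg[1] = (9 + 12 + 14 + 11) / 4 = 11.5; avg[2] = (12 + 14 + 11 + 8) / 4 = 11.25; avg[3] = (14 + 11 + 8 + 29) / 4 = 15.5; avg[4] = (11 + 8 + 29 + 26) / 4 = 18.5. Smoothed values: [10.75, 11.5, 11.25, 15.5, 18.5]

[10.75, 11.5, 11.25, 15.5, 18.5]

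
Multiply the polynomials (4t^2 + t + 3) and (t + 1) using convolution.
Ascending coefficients: a = [3, 1, 4], b = [1, 1]. c[0] = 3×1 = 3; c[1] = 3×1 + 1×1 = 4; c[2] = 1×1 + 4×1 = 5; c[3] = 4×1 = 4. Result coefficients: [3, 4, 5, 4] → 4t^3 + 5t^2 + 4t + 3

4t^3 + 5t^2 + 4t + 3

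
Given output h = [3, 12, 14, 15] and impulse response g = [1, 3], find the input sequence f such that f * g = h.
Deconvolve h=[3, 12, 14, 15] by g=[1, 3]. Since g[0]=1, solve forward: f[0] = h[0] / 1 = 3; f[1] = (h[1] - 3×3) / 1 = 3; f[2] = (h[2] - 3×3) / 1 = 5. So f = [3, 3, 5]. Check by forward convolution: h[0] = 3×1 = 3; h[1] = 3×3 + 3×1 = 12; h[2] = 3×3 + 5×1 = 14; h[3] = 5×3 = 15

[3, 3, 5]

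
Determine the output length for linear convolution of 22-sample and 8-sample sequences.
Linear/full convolution length: m + n - 1 = 22 + 8 - 1 = 29

29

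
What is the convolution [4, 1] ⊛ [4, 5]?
y[0] = 4×4 = 16; y[1] = 4×5 + 1×4 = 24; y[2] = 1×5 = 5

[16, 24, 5]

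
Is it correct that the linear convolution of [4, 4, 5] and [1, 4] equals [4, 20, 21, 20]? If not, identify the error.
Recompute linear convolution of [4, 4, 5] and [1, 4]: y[0] = 4×1 = 4; y[1] = 4×4 + 4×1 = 20; y[2] = 4×4 + 5×1 = 21; y[3] = 5×4 = 20 → [4, 20, 21, 20]. Given [4, 20, 21, 20] matches, so answer: Yes

Yes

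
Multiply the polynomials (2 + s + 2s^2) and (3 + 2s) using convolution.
Ascending coefficients: a = [2, 1, 2], b = [3, 2]. c[0] = 2×3 = 6; c[1] = 2×2 + 1×3 = 7; c[2] = 1×2 + 2×3 = 8; c[3] = 2×2 = 4. Result coefficients: [6, 7, 8, 4] → 6 + 7s + 8s^2 + 4s^3

6 + 7s + 8s^2 + 4s^3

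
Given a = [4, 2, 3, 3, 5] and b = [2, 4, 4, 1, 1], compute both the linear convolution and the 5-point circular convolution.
Linear: y_lin[0] = 4×2 = 8; y_lin[1] = 4×4 + 2×2 = 20; y_lin[2] = 4×4 + 2×4 + 3×2 = 30; y_lin[3] = 4×1 + 2×4 + 3×4 + 3×2 = 30; y_lin[4] = 4×1 + 2×1 + 3×4 + 3×4 + 5×2 = 40; y_lin[5] = 2×1 + 3×1 + 3×4 + 5×4 = 37; y_lin[6] = 3×1 + 3×1 + 5×4 = 26; y_lin[7] = 3×1 + 5×1 = 8; y_lin[8] = 5×1 = 5 → [8, 20, 30, 30, 40, 37, 26, 8, 5]. Circular (length 5): y[0] = 4×2 + 2×1 + 3×1 + 3×4 + 5×4 = 45; y[1] = 4×4 + 2×2 + 3×1 + 3×1 + 5×4 = 46; y[2] = 4×4 + 2×4 + 3×2 + 3×1 + 5×1 = 38; y[3] = 4×1 + 2×4 + 3×4 + 3×2 + 5×1 = 35; y[4] = 4×1 + 2×1 + 3×4 + 3×4 + 5×2 = 40 → [45, 46, 38, 35, 40]

Linear: [8, 20, 30, 30, 40, 37, 26, 8, 5], Circular: [45, 46, 38, 35, 40]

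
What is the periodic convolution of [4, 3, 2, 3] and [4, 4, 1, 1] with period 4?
Use y[k] = Σ_j x[j]·h[(k-j) mod 4]. y[0] = 4×4 + 3×1 + 2×1 + 3×4 = 33; y[1] = 4×4 + 3×4 + 2×1 + 3×1 = 33; y[2] = 4×1 + 3×4 + 2×4 + 3×1 = 27; y[3] = 4×1 + 3×1 + 2×4 + 3×4 = 27. Result: [33, 33, 27, 27]

[33, 33, 27, 27]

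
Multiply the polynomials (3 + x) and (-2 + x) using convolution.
Ascending coefficients: a = [3, 1], b = [-2, 1]. c[0] = 3×-2 = -6; c[1] = 3×1 + 1×-2 = 1; c[2] = 1×1 = 1. Result coefficients: [-6, 1, 1] → -6 + x + x^2

-6 + x + x^2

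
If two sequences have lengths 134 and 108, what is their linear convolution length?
Linear/full convolution length: m + n - 1 = 134 + 108 - 1 = 241

241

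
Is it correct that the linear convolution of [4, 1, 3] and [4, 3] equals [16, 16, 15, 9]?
Recompute linear convolution of [4, 1, 3] and [4, 3]: y[0] = 4×4 = 16; y[1] = 4×3 + 1×4 = 16; y[2] = 1×3 + 3×4 = 15; y[3] = 3×3 = 9 → [16, 16, 15, 9]. Given [16, 16, 15, 9] matches, so answer: Yes

Yes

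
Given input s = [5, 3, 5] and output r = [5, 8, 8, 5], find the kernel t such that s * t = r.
Output length 4 = len(s) + len(t) - 1 ⇒ len(t) = 2. Solve t forward using t[k] = (r[k] - Σ_{i≥1} s[i]·t[k-i]) / s[0]: t[0] = r[0] / s[0] = 5 / 5 = 1; t[1] = (r[1] - 3×1) / s[0] = (8 - 3×1) / 5 = 1. So t = [1, 1]. Forward-check [5, 3, 5] * [1, 1]: r[0] = 5×1 = 5; r[1] = 5×1 + 3×1 = 8; r[2] = 3×1 + 5×1 = 8; r[3] = 5×1 = 5 → [5, 8, 8, 5] ✓

[1, 1]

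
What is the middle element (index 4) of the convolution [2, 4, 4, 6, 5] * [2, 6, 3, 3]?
Use y[k] = Σ_i a[i]·b[k-i] at k=4. y[4] = 4×3 + 4×3 + 6×6 + 5×2 = 70

70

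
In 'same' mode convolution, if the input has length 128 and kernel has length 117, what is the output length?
'Same' mode returns an output with the same length as the input: 128

128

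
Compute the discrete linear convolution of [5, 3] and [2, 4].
y[0] = 5×2 = 10; y[1] = 5×4 + 3×2 = 26; y[2] = 3×4 = 12

[10, 26, 12]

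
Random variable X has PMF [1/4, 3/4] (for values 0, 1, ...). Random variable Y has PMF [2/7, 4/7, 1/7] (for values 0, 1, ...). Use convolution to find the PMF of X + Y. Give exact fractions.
P(X+Y=k) = Σ_i P(X=i)·P(Y=k-i) — a convolution of [1/4, 3/4] and [2/7, 4/7, 1/7]. P(X+Y=0) = (1/4)×(2/7) = 1/14; P(X+Y=1) = (1/4)×(4/7) + (3/4)×(2/7) = 1/7 + 3/14 = 5/14; P(X+Y=2) = (1/4)×(1/7) + (3/4)×(4/7) = 1/28 + 3/7 = 13/28; P(X+Y=3) = (3/4)×(1/7) = 3/28. PMF: [1/14, 5/14, 13/28, 3/28] (sums to 1 ✓)

[1/14, 5/14, 13/28, 3/28]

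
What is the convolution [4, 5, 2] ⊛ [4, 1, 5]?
y[0] = 4×4 = 16; y[1] = 4×1 + 5×4 = 24; y[2] = 4×5 + 5×1 + 2×4 = 33; y[3] = 5×5 + 2×1 = 27; y[4] = 2×5 = 10

[16, 24, 33, 27, 10]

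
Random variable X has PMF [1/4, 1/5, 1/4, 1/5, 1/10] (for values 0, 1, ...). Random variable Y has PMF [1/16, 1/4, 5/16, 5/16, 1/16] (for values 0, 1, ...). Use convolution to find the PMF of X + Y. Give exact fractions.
P(X+Y=k) = Σ_i P(X=i)·P(Y=k-i) — a convolution of [1/4, 1/5, 1/4, 1/5, 1/10] and [1/16, 1/4, 5/16, 5/16, 1/16]. P(X+Y=0) = (1/4)×(1/16) = 1/64; P(X+Y=1) = (1/4)×(1/4) + (1/5)×(1/16) = 1/16 + 1/80 = 3/40; P(X+Y=2) = (1/4)×(5/16) + (1/5)×(1/4) + (1/4)×(1/16) = 5/64 + 1/20 + 1/64 = 23/160; P(X+Y=3) = (1/4)×(5/16) + (1/5)×(5/16) + (1/4)×(1/4) + (1/5)×(1/16) = 5/64 + 1/16 + 1/16 + 1/80 = 69/320; P(X+Y=4) = (1/4)×(1/16) + (1/5)×(5/16) + (1/4)×(5/16) + (1/5)×(1/4) + (1/10)×(1/16) = 1/64 + 1/16 + 5/64 + 1/20 + 1/160 = 17/80; P(X+Y=5) = (1/5)×(1/16) + (1/4)×(5/16) + (1/5)×(5/16) + (1/10)×(1/4) = 1/80 + 5/64 + 1/16 + 1/40 = 57/320; P(X+Y=6) = (1/4)×(1/16) + (1/5)×(5/16) + (1/10)×(5/16) = 1/64 + 1/16 + 1/32 = 7/64; P(X+Y=7) = (1/5)×(1/16) + (1/10)×(5/16) = 1/80 + 1/32 = 7/160; P(X+Y=8) = (1/10)×(1/16) = 1/160. PMF: [1/64, 3/40, 23/160, 69/320, 17/80, 57/320, 7/64, 7/160, 1/160] (sums to 1 ✓)

[1/64, 3/40, 23/160, 69/320, 17/80, 57/320, 7/64, 7/160, 1/160]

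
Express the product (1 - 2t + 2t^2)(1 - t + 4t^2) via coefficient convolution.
Ascending coefficients: a = [1, -2, 2], b = [1, -1, 4]. c[0] = 1×1 = 1; c[1] = 1×-1 + -2×1 = -3; c[2] = 1×4 + -2×-1 + 2×1 = 8; c[3] = -2×4 + 2×-1 = -10; c[4] = 2×4 = 8. Result coefficients: [1, -3, 8, -10, 8] → 1 - 3t + 8t^2 - 10t^3 + 8t^4

1 - 3t + 8t^2 - 10t^3 + 8t^4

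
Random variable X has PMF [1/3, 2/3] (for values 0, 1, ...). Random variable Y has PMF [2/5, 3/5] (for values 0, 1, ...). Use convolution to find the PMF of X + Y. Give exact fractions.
P(X+Y=k) = Σ_i P(X=i)·P(Y=k-i) — a convolution of [1/3, 2/3] and [2/5, 3/5]. P(X+Y=0) = (1/3)×(2/5) = 2/15; P(X+Y=1) = (1/3)×(3/5) + (2/3)×(2/5) = 1/5 + 4/15 = 7/15; P(X+Y=2) = (2/3)×(3/5) = 2/5. PMF: [2/15, 7/15, 2/5] (sums to 1 ✓)

[2/15, 7/15, 2/5]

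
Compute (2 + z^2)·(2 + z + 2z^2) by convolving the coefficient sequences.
Ascending coefficients: a = [2, 0, 1], b = [2, 1, 2]. c[0] = 2×2 = 4; c[1] = 2×1 + 0×2 = 2; c[2] = 2×2 + 0×1 + 1×2 = 6; c[3] = 0×2 + 1×1 = 1; c[4] = 1×2 = 2. Result coefficients: [4, 2, 6, 1, 2] → 4 + 2z + 6z^2 + z^3 + 2z^4

4 + 2z + 6z^2 + z^3 + 2z^4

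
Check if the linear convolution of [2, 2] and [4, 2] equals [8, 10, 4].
Recompute linear convolution of [2, 2] and [4, 2]: y[0] = 2×4 = 8; y[1] = 2×2 + 2×4 = 12; y[2] = 2×2 = 4 → [8, 12, 4]. Compare to given [8, 10, 4]: they differ at index 1: given 10, correct 12, so answer: No

No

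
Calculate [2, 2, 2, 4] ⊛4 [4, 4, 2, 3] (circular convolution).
Use y[k] = Σ_j x[j]·h[(k-j) mod 4]. y[0] = 2×4 + 2×3 + 2×2 + 4×4 = 34; y[1] = 2×4 + 2×4 + 2×3 + 4×2 = 30; y[2] = 2×2 + 2×4 + 2×4 + 4×3 = 32; y[3] = 2×3 + 2×2 + 2×4 + 4×4 = 34. Result: [34, 30, 32, 34]

[34, 30, 32, 34]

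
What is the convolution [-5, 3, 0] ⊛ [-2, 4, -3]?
y[0] = -5×-2 = 10; y[1] = -5×4 + 3×-2 = -26; y[2] = -5×-3 + 3×4 + 0×-2 = 27; y[3] = 3×-3 + 0×4 = -9; y[4] = 0×-3 = 0

[10, -26, 27, -9, 0]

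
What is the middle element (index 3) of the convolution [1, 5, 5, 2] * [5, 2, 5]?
Use y[k] = Σ_i a[i]·b[k-i] at k=3. y[3] = 5×5 + 5×2 + 2×5 = 45

45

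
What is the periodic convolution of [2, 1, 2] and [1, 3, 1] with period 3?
Use y[k] = Σ_j u[j]·v[(k-j) mod 3]. y[0] = 2×1 + 1×1 + 2×3 = 9; y[1] = 2×3 + 1×1 + 2×1 = 9; y[2] = 2×1 + 1×3 + 2×1 = 7. Result: [9, 9, 7]

[9, 9, 7]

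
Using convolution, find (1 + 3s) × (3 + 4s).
Ascending coefficients: a = [1, 3], b = [3, 4]. c[0] = 1×3 = 3; c[1] = 1×4 + 3×3 = 13; c[2] = 3×4 = 12. Result coefficients: [3, 13, 12] → 3 + 13s + 12s^2

3 + 13s + 12s^2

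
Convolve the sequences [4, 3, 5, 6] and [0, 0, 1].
y[0] = 4×0 = 0; y[1] = 4×0 + 3×0 = 0; y[2] = 4×1 + 3×0 + 5×0 = 4; y[3] = 3×1 + 5×0 + 6×0 = 3; y[4] = 5×1 + 6×0 = 5; y[5] = 6×1 = 6

[0, 0, 4, 3, 5, 6]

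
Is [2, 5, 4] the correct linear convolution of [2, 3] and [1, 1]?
Recompute linear convolution of [2, 3] and [1, 1]: y[0] = 2×1 = 2; y[1] = 2×1 + 3×1 = 5; y[2] = 3×1 = 3 → [2, 5, 3]. Compare to given [2, 5, 4]: they differ at index 2: given 4, correct 3, so answer: No

No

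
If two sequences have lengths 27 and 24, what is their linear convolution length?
Linear/full convolution length: m + n - 1 = 27 + 24 - 1 = 50

50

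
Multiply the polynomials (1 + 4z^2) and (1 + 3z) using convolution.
Ascending coefficients: a = [1, 0, 4], b = [1, 3]. c[0] = 1×1 = 1; c[1] = 1×3 + 0×1 = 3; c[2] = 0×3 + 4×1 = 4; c[3] = 4×3 = 12. Result coefficients: [1, 3, 4, 12] → 1 + 3z + 4z^2 + 12z^3

1 + 3z + 4z^2 + 12z^3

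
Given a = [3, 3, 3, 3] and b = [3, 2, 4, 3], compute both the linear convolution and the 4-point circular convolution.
Linear: y_lin[0] = 3×3 = 9; y_lin[1] = 3×2 + 3×3 = 15; y_lin[2] = 3×4 + 3×2 + 3×3 = 27; y_lin[3] = 3×3 + 3×4 + 3×2 + 3×3 = 36; y_lin[4] = 3×3 + 3×4 + 3×2 = 27; y_lin[5] = 3×3 + 3×4 = 21; y_lin[6] = 3×3 = 9 → [9, 15, 27, 36, 27, 21, 9]. Circular (length 4): y[0] = 3×3 + 3×3 + 3×4 + 3×2 = 36; y[1] = 3×2 + 3×3 + 3×3 + 3×4 = 36; y[2] = 3×4 + 3×2 + 3×3 + 3×3 = 36; y[3] = 3×3 + 3×4 + 3×2 + 3×3 = 36 → [36, 36, 36, 36]

Linear: [9, 15, 27, 36, 27, 21, 9], Circular: [36, 36, 36, 36]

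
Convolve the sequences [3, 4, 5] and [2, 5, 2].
y[0] = 3×2 = 6; y[1] = 3×5 + 4×2 = 23; y[2] = 3×2 + 4×5 + 5×2 = 36; y[3] = 4×2 + 5×5 = 33; y[4] = 5×2 = 10

[6, 23, 36, 33, 10]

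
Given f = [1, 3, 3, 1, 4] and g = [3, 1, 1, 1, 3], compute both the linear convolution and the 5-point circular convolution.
Linear: y_lin[0] = 1×3 = 3; y_lin[1] = 1×1 + 3×3 = 10; y_lin[2] = 1×1 + 3×1 + 3×3 = 13; y_lin[3] = 1×1 + 3×1 + 3×1 + 1×3 = 10; y_lin[4] = 1×3 + 3×1 + 3×1 + 1×1 + 4×3 = 22; y_lin[5] = 3×3 + 3×1 + 1×1 + 4×1 = 17; y_lin[6] = 3×3 + 1×1 + 4×1 = 14; y_lin[7] = 1×3 + 4×1 = 7; y_lin[8] = 4×3 = 12 → [3, 10, 13, 10, 22, 17, 14, 7, 12]. Circular (length 5): y[0] = 1×3 + 3×3 + 3×1 + 1×1 + 4×1 = 20; y[1] = 1×1 + 3×3 + 3×3 + 1×1 + 4×1 = 24; y[2] = 1×1 + 3×1 + 3×3 + 1×3 + 4×1 = 20; y[3] = 1×1 + 3×1 + 3×1 + 1×3 + 4×3 = 22; y[4] = 1×3 + 3×1 + 3×1 + 1×1 + 4×3 = 22 → [20, 24, 20, 22, 22]

Linear: [3, 10, 13, 10, 22, 17, 14, 7, 12], Circular: [20, 24, 20, 22, 22]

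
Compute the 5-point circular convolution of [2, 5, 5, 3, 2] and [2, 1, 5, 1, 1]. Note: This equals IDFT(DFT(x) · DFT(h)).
Either evaluate y[k] = Σ_j x[j]·h[(k-j) mod 5] directly, or use IDFT(DFT(x) · DFT(h)). y[0] = 2×2 + 5×1 + 5×1 + 3×5 + 2×1 = 31; y[1] = 2×1 + 5×2 + 5×1 + 3×1 + 2×5 = 30; y[2] = 2×5 + 5×1 + 5×2 + 3×1 + 2×1 = 30; y[3] = 2×1 + 5×5 + 5×1 + 3×2 + 2×1 = 40; y[4] = 2×1 + 5×1 + 5×5 + 3×1 + 2×2 = 39. Result: [31, 30, 30, 40, 39]

[31, 30, 30, 40, 39]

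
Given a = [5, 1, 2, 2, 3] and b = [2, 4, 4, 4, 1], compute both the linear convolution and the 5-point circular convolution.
Linear: y_lin[0] = 5×2 = 10; y_lin[1] = 5×4 + 1×2 = 22; y_lin[2] = 5×4 + 1×4 + 2×2 = 28; y_lin[3] = 5×4 + 1×4 + 2×4 + 2×2 = 36; y_lin[4] = 5×1 + 1×4 + 2×4 + 2×4 + 3×2 = 31; y_lin[5] = 1×1 + 2×4 + 2×4 + 3×4 = 29; y_lin[6] = 2×1 + 2×4 + 3×4 = 22; y_lin[7] = 2×1 + 3×4 = 14; y_lin[8] = 3×1 = 3 → [10, 22, 28, 36, 31, 29, 22, 14, 3]. Circular (length 5): y[0] = 5×2 + 1×1 + 2×4 + 2×4 + 3×4 = 39; y[1] = 5×4 + 1×2 + 2×1 + 2×4 + 3×4 = 44; y[2] = 5×4 + 1×4 + 2×2 + 2×1 + 3×4 = 42; y[3] = 5×4 + 1×4 + 2×4 + 2×2 + 3×1 = 39; y[4] = 5×1 + 1×4 + 2×4 + 2×4 + 3×2 = 31 → [39, 44, 42, 39, 31]

Linear: [10, 22, 28, 36, 31, 29, 22, 14, 3], Circular: [39, 44, 42, 39, 31]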